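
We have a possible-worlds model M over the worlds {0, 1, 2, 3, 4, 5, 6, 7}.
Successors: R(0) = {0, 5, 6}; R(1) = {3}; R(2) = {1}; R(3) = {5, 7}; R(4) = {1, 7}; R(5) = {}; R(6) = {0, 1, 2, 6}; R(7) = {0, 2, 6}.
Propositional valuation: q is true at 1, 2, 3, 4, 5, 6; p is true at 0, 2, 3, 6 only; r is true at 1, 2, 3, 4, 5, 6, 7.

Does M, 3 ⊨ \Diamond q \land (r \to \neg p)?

No

At 3: \Diamond q is true, r \to \neg p is false, so \Diamond q \land (r \to \neg p) is false.
  At 3: \Diamond q requires q at some successor in {5, 7}.
    q holds at 5, so \Diamond q is true at 3.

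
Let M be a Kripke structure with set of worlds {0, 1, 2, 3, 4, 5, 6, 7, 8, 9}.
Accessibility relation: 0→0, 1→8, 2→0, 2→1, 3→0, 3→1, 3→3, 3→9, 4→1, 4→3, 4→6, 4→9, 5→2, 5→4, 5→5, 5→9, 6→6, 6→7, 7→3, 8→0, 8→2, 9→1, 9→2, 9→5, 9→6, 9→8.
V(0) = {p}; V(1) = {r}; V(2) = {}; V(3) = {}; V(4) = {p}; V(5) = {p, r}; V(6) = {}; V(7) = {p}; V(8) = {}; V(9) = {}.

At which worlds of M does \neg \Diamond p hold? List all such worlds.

Let φ = \neg \Diamond p. Evaluate φ at each world:
  0 (successors {0}): φ is false.
  1 (successors {8}): φ is true.
  2 (successors {0, 1}): φ is false.
  3 (successors {0, 1, 3, 9}): φ is false.
  4 (successors {1, 3, 6, 9}): φ is true.
  5 (successors {2, 4, 5, 9}): φ is false.
  6 (successors {6, 7}): φ is false.
  7 (successors {3}): φ is true.
  8 (successors {0, 2}): φ is false.
  9 (successors {1, 2, 5, 6, 8}): φ is false.
For instance, at 5:
  At 5: \Diamond p is true, so \neg \Diamond p is false.
    At 5: \Diamond p requires p at some successor in {2, 4, 5, 9}.
      p holds at 4, so \Diamond p is true at 5.
Satisfying worlds: {1, 4, 7}

1, 4, 7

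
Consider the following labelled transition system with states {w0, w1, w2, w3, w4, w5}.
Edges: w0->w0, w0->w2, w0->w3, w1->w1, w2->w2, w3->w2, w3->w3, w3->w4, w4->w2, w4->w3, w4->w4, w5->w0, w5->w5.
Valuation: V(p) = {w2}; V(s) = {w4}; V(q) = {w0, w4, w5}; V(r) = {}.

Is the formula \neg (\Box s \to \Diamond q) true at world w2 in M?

No

Recall that \Box ψ holds at a world iff ψ holds at every accessible world, and \Diamond ψ holds iff ψ holds at some accessible world.
At w2: \Box s \to \Diamond q is true, so \neg (\Box s \to \Diamond q) is false.
  At w2: \Box s is false, \Diamond q is false, so \Box s \to \Diamond q is true.
    At w2: \Box s requires s at every successor {w2}.
      s fails at w2, so \Box s is false at w2.
    At w2: \Diamond q requires q at some successor in {w2}.
      At w2: q is false.
    So \Diamond q is false at w2.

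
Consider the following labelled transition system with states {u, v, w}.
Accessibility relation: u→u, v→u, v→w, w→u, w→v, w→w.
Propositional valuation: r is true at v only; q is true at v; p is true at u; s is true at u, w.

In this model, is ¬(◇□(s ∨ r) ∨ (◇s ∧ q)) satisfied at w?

No

Recall that □ψ holds at a world iff ψ holds at every accessible world, and ◇ψ holds iff ψ holds at some accessible world.
At w: ◇□(s ∨ r) ∨ (◇s ∧ q) is true, so ¬(◇□(s ∨ r) ∨ (◇s ∧ q)) is false.
  At w: ◇□(s ∨ r) is true, ◇s ∧ q is false, so ◇□(s ∨ r) ∨ (◇s ∧ q) is true.
    At w: ◇□(s ∨ r) requires □(s ∨ r) at some successor in {u, v, w}.
      □(s ∨ r) holds at u, so ◇□(s ∨ r) is true at w.
    At w: ◇s is true, q is false, so ◇s ∧ q is false.
      At w: ◇s requires s at some successor in {u, v, w}.
        s holds at u, so ◇s is true at w.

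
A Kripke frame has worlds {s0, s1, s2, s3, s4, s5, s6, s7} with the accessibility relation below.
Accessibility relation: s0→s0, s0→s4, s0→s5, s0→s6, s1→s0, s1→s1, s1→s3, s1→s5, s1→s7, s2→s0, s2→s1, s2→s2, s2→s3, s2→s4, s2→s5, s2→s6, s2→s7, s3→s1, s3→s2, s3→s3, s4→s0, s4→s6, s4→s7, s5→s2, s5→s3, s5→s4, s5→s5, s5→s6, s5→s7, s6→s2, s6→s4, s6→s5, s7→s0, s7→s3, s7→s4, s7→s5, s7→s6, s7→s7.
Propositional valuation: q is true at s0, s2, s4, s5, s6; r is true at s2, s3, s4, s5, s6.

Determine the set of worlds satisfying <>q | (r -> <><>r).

Let φ = <>q | (r -> <><>r). Evaluate φ at each world:
  s0 (successors {s0, s4, s5, s6}): φ is true.
  s1 (successors {s0, s1, s3, s5, s7}): φ is true.
  s2 (successors {s0, s1, s2, s3, s4, s5, s6, s7}): φ is true.
  s3 (successors {s1, s2, s3}): φ is true.
  s4 (successors {s0, s6, s7}): φ is true.
  s5 (successors {s2, s3, s4, s5, s6, s7}): φ is true.
  s6 (successors {s2, s4, s5}): φ is true.
  s7 (successors {s0, s3, s4, s5, s6, s7}): φ is true.
For instance, at s5:
  At s5: <>q is true, r -> <><>r is true, so <>q | (r -> <><>r) is true.
    At s5: <>q requires q at some successor in {s2, s3, s4, s5, s6, s7}.
      q holds at s2, so <>q is true at s5.
    At s5: r is true, <><>r is true, so r -> <><>r is true.
      At s5: <><>r requires <>r at some successor in {s2, s3, s4, s5, s6, s7}.
        <>r holds at s2, so <><>r is true at s5.
Satisfying worlds: {s0, s1, s2, s3, s4, s5, s6, s7}

s0, s1, s2, s3, s4, s5, s6, s7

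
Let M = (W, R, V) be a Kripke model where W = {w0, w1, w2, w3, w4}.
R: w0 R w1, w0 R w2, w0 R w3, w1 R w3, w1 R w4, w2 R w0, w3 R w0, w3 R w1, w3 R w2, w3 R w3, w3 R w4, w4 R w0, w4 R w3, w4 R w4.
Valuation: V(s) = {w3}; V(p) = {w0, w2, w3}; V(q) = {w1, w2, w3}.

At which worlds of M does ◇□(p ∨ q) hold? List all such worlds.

Let φ = ◇□(p ∨ q). Evaluate φ at each world:
  w0 (successors {w1, w2, w3}): φ is true.
  w1 (successors {w3, w4}): φ is false.
  w2 (successors {w0}): φ is true.
  w3 (successors {w0, w1, w2, w3, w4}): φ is true.
  w4 (successors {w0, w3, w4}): φ is true.
For instance, at w3:
  At w3: ◇□(p ∨ q) requires □(p ∨ q) at some successor in {w0, w1, w2, w3, w4}.
    □(p ∨ q) holds at w0, so ◇□(p ∨ q) is true at w3.
      At w0: □(p ∨ q) requires p ∨ q at every successor {w1, w2, w3}.
        At w1: p ∨ q is true.
        At w2: p ∨ q is true.
        At w3: p ∨ q is true.
      So □(p ∨ q) is true at w0.
Satisfying worlds: {w0, w2, w3, w4}

w0, w2, w3, w4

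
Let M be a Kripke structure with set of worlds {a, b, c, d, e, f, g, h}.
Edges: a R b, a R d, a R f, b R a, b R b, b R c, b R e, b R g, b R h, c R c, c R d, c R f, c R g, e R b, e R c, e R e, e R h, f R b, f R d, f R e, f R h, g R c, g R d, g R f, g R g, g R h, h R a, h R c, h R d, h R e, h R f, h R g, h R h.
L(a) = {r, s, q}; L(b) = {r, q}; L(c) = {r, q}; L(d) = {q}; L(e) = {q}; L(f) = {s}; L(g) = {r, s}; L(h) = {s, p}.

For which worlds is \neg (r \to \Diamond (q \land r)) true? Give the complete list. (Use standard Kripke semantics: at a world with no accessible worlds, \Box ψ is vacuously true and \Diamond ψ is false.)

Recall that \Diamond ψ holds at a world iff ψ holds at some accessible world.
Let φ = \neg (r \to \Diamond (q \land r)). Evaluate φ at each world:
  a (successors {b, d, f}): φ is false.
  b (successors {a, b, c, e, g, h}): φ is false.
  c (successors {c, d, f, g}): φ is false.
  d (successors ∅): φ is false.
  e (successors {b, c, e, h}): φ is false.
  f (successors {b, d, e, h}): φ is false.
  g (successors {c, d, f, g, h}): φ is false.
  h (successors {a, c, d, e, f, g, h}): φ is false.
For instance, at g:
  At g: r \to \Diamond (q \land r) is true, so \neg (r \to \Diamond (q \land r)) is false.
    At g: r is true, \Diamond (q \land r) is true, so r \to \Diamond (q \land r) is true.
      At g: \Diamond (q \land r) requires q \land r at some successor in {c, d, f, g, h}.
        q \land r holds at c, so \Diamond (q \land r) is true at g.
Satisfying worlds: none.

none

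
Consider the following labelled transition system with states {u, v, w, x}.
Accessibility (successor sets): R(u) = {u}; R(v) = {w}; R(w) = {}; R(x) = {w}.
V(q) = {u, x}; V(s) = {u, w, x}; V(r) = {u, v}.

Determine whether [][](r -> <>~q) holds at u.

No

At u: [][](r -> <>~q) requires [](r -> <>~q) at every successor {u}.
  [](r -> <>~q) fails at u, so [][](r -> <>~q) is false at u.
    At u: [](r -> <>~q) requires r -> <>~q at every successor {u}.
      r -> <>~q fails at u, so [](r -> <>~q) is false at u.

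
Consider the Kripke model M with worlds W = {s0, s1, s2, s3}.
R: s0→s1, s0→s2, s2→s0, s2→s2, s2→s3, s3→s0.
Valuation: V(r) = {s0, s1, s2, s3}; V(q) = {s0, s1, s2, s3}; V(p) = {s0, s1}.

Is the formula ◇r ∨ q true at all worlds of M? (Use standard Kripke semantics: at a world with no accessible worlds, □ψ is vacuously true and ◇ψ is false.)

Recall that ◇ψ holds at a world iff ψ holds at some accessible world.
Let φ = ◇r ∨ q. Evaluate φ at each world:
  s0 (successors {s1, s2}): φ is true.
  s1 (successors ∅): φ is true.
  s2 (successors {s0, s2, s3}): φ is true.
  s3 (successors {s0}): φ is true.
For instance, at s2:
  At s2: ◇r is true, q is true, so ◇r ∨ q is true.
    At s2: ◇r requires r at some successor in {s0, s2, s3}.
      r holds at s0, so ◇r is true at s2.

Yes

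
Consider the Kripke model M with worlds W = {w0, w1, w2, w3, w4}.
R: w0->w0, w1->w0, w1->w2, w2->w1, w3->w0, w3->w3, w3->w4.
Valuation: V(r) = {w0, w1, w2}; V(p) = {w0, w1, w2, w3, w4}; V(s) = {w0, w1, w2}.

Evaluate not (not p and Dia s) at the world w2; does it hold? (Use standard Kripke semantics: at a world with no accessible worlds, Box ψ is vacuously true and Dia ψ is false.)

Yes

At w2: not p and Dia s is false, so not (not p and Dia s) is true.
  At w2: not p is false, Dia s is true, so not p and Dia s is false.
    At w2: Dia s requires s at some successor in {w1}.
      s holds at w1, so Dia s is true at w2.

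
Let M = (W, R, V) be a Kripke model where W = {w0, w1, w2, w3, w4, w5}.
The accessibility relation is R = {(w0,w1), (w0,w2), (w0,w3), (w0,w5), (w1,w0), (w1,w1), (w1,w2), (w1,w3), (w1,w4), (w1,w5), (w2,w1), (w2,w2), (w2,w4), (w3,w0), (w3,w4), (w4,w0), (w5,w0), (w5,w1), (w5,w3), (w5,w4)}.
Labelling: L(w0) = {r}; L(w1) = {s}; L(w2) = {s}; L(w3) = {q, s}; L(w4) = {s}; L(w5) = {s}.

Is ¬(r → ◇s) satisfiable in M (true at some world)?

Recall that ◇ψ holds at a world iff ψ holds at some accessible world.
Let φ = ¬(r → ◇s). Evaluate φ at each world:
  w0 (successors {w1, w2, w3, w5}): φ is false.
  w1 (successors {w0, w1, w2, w3, w4, w5}): φ is false.
  w2 (successors {w1, w2, w4}): φ is false.
  w3 (successors {w0, w4}): φ is false.
  w4 (successors {w0}): φ is false.
  w5 (successors {w0, w1, w3, w4}): φ is false.
For instance, at w4:
  At w4: r → ◇s is true, so ¬(r → ◇s) is false.
    At w4: r is false, ◇s is false, so r → ◇s is true.
      At w4: ◇s requires s at some successor in {w0}.
        At w0: s is false.
      So ◇s is false at w4.

No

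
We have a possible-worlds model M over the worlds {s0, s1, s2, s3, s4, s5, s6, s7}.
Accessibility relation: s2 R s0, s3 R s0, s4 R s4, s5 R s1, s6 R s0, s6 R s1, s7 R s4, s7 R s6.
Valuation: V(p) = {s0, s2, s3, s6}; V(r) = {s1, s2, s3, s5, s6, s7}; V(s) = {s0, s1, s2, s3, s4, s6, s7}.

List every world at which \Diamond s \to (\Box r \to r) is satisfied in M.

s0, s1, s2, s3, s4, s5, s6, s7

Let φ = \Diamond s \to (\Box r \to r). Evaluate φ at each world:
  s0 (successors ∅): φ is true.
  s1 (successors ∅): φ is true.
  s2 (successors {s0}): φ is true.
  s3 (successors {s0}): φ is true.
  s4 (successors {s4}): φ is true.
  s5 (successors {s1}): φ is true.
  s6 (successors {s0, s1}): φ is true.
  s7 (successors {s4, s6}): φ is true.
For instance, at s4:
  At s4: \Diamond s is true, \Box r \to r is true, so \Diamond s \to (\Box r \to r) is true.
    At s4: \Diamond s requires s at some successor in {s4}.
      s holds at s4, so \Diamond s is true at s4.
    At s4: \Box r is false, r is false, so \Box r \to r is true.
      At s4: \Box r requires r at every successor {s4}.
        r fails at s4, so \Box r is false at s4.
Satisfying worlds: {s0, s1, s2, s3, s4, s5, s6, s7}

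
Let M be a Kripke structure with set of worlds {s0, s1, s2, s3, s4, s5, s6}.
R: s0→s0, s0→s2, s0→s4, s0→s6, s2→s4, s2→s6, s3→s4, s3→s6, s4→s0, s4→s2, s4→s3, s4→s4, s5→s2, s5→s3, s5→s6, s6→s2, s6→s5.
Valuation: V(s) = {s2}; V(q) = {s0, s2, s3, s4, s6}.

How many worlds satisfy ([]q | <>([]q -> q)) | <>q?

7

Recall that []ψ holds at a world iff ψ holds at every accessible world, and <>ψ holds iff ψ holds at some accessible world.
Let φ = ([]q | <>([]q -> q)) | <>q. Evaluate φ at each world:
  s0 (successors {s0, s2, s4, s6}): φ is true.
  s1 (successors ∅): φ is true.
  s2 (successors {s4, s6}): φ is true.
  s3 (successors {s4, s6}): φ is true.
  s4 (successors {s0, s2, s3, s4}): φ is true.
  s5 (successors {s2, s3, s6}): φ is true.
  s6 (successors {s2, s5}): φ is true.
For instance, at s2:
  At s2: []q | <>([]q -> q) is true, <>q is true, so ([]q | <>([]q -> q)) | <>q is true.
    At s2: []q is true, <>([]q -> q) is true, so []q | <>([]q -> q) is true.
      At s2: []q requires q at every successor {s4, s6}.
        At s4: q is true.
        At s6: q is true.
      So []q is true at s2.
      At s2: <>([]q -> q) requires []q -> q at some successor in {s4, s6}.
        []q -> q holds at s4, so <>([]q -> q) is true at s2.
    At s2: <>q requires q at some successor in {s4, s6}.
      q holds at s4, so <>q is true at s2.
Satisfying worlds: {s0, s1, s2, s3, s4, s5, s6}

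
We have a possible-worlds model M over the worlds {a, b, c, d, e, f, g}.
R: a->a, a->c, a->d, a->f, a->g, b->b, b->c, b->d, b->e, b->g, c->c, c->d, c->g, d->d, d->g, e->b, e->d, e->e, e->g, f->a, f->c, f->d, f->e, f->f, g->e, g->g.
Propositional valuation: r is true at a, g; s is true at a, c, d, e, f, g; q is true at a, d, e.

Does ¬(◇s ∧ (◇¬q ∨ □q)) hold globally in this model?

Recall that □ψ holds at a world iff ψ holds at every accessible world, and ◇ψ holds iff ψ holds at some accessible world.
Let φ = ¬(◇s ∧ (◇¬q ∨ □q)). Evaluate φ at each world:
  a (successors {a, c, d, f, g}): φ is false.
  b (successors {b, c, d, e, g}): φ is false.
  c (successors {c, d, g}): φ is false.
  d (successors {d, g}): φ is false.
  e (successors {b, d, e, g}): φ is false.
  f (successors {a, c, d, e, f}): φ is false.
  g (successors {e, g}): φ is false.
Detail at a (counterexample):
  At a: ◇s ∧ (◇¬q ∨ □q) is true, so ¬(◇s ∧ (◇¬q ∨ □q)) is false.
    At a: ◇s is true, ◇¬q ∨ □q is true, so ◇s ∧ (◇¬q ∨ □q) is true.
      At a: ◇s requires s at some successor in {a, c, d, f, g}.
        s holds at a, so ◇s is true at a.
      At a: ◇¬q is true, □q is false, so ◇¬q ∨ □q is true.

No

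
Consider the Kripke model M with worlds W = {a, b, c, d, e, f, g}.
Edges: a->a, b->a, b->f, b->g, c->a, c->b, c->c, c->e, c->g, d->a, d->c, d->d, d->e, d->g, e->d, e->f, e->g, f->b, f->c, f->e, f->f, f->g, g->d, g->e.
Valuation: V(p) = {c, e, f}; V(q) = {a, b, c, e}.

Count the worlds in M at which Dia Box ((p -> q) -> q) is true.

Let φ = Dia Box ((p -> q) -> q). Evaluate φ at each world:
  a (successors {a}): φ is true.
  b (successors {a, f, g}): φ is true.
  c (successors {a, b, c, e, g}): φ is true.
  d (successors {a, c, d, e, g}): φ is true.
  e (successors {d, f, g}): φ is false.
  f (successors {b, c, e, f, g}): φ is false.
  g (successors {d, e}): φ is false.
For instance, at e:
  At e: Dia Box ((p -> q) -> q) requires Box ((p -> q) -> q) at some successor in {d, f, g}.
    At d: Box ((p -> q) -> q) is false.
    At f: Box ((p -> q) -> q) is false.
    At g: Box ((p -> q) -> q) is false.
  So Dia Box ((p -> q) -> q) is false at e.
Satisfying worlds: {a, b, c, d}

4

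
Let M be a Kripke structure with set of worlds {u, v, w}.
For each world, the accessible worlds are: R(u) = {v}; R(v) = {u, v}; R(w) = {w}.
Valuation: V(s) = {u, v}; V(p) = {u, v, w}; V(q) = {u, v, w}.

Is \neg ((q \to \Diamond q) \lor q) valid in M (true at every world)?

Let φ = \neg ((q \to \Diamond q) \lor q). Evaluate φ at each world:
  u (successors {v}): φ is false.
  v (successors {u, v}): φ is false.
  w (successors {w}): φ is false.
Detail at u (counterexample):
  At u: (q \to \Diamond q) \lor q is true, so \neg ((q \to \Diamond q) \lor q) is false.
    At u: q \to \Diamond q is true, q is true, so (q \to \Diamond q) \lor q is true.
      At u: q is true, \Diamond q is true, so q \to \Diamond q is true.

No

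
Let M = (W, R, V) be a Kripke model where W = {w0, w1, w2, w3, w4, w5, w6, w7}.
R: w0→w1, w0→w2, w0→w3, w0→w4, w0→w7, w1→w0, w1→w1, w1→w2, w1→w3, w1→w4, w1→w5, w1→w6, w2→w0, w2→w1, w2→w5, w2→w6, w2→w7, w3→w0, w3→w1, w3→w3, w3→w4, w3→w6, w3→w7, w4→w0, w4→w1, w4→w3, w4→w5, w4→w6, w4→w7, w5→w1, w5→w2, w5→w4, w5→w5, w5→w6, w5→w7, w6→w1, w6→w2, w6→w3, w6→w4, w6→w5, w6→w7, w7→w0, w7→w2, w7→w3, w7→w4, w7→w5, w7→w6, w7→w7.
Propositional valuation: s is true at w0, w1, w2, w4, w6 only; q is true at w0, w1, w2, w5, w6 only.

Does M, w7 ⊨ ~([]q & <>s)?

Yes

At w7: []q & <>s is false, so ~([]q & <>s) is true.
  At w7: []q is false, <>s is true, so []q & <>s is false.
    At w7: []q requires q at every successor {w0, w2, w3, w4, w5, w6, w7}.
      q fails at w3, so []q is false at w7.
    At w7: <>s requires s at some successor in {w0, w2, w3, w4, w5, w6, w7}.
      s holds at w0, so <>s is true at w7.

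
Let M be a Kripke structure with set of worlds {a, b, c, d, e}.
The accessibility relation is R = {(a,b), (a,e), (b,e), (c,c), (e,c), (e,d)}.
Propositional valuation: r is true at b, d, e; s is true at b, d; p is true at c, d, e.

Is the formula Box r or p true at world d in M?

Yes

At d: Box r is true, p is true, so Box r or p is true.
  At d: no accessible worlds, so Box r holds vacuously.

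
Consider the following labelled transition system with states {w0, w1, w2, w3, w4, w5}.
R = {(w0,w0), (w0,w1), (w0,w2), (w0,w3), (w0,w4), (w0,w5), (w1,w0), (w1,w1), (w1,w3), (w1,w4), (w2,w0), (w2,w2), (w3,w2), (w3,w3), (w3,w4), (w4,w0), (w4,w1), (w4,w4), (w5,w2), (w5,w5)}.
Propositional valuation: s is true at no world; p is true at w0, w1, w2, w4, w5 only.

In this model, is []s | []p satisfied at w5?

At w5: []s is false, []p is true, so []s | []p is true.
  At w5: []s requires s at every successor {w2, w5}.
    s fails at w2, so []s is false at w5.
  At w5: []p requires p at every successor {w2, w5}.
    At w2: p is true.
    At w5: p is true.
  So []p is true at w5.

Yes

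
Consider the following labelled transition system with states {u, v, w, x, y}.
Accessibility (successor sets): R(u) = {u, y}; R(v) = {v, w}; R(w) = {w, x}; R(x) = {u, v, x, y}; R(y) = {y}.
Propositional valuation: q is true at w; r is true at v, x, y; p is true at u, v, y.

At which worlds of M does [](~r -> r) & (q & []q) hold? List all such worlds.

none

Let φ = [](~r -> r) & (q & []q). Evaluate φ at each world:
  u (successors {u, y}): φ is false.
  v (successors {v, w}): φ is false.
  w (successors {w, x}): φ is false.
  x (successors {u, v, x, y}): φ is false.
  y (successors {y}): φ is false.
For instance, at w:
  At w: [](~r -> r) is false, q & []q is false, so [](~r -> r) & (q & []q) is false.
    At w: [](~r -> r) requires ~r -> r at every successor {w, x}.
      ~r -> r fails at w, so [](~r -> r) is false at w.
    At w: q is true, []q is false, so q & []q is false.
      At w: []q requires q at every successor {w, x}.
        q fails at x, so []q is false at w.
Satisfying worlds: none.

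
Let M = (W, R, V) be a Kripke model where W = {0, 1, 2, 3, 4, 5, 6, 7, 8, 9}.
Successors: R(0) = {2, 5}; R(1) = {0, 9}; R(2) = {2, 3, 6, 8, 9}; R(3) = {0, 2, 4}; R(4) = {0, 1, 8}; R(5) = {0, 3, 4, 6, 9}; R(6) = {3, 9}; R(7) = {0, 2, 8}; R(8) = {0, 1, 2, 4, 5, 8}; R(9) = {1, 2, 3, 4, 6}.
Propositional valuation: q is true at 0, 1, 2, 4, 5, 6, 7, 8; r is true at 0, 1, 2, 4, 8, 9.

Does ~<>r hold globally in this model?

Let φ = ~<>r. Evaluate φ at each world:
  0 (successors {2, 5}): φ is false.
  1 (successors {0, 9}): φ is false.
  2 (successors {2, 3, 6, 8, 9}): φ is false.
  3 (successors {0, 2, 4}): φ is false.
  4 (successors {0, 1, 8}): φ is false.
  5 (successors {0, 3, 4, 6, 9}): φ is false.
  6 (successors {3, 9}): φ is false.
  7 (successors {0, 2, 8}): φ is false.
  8 (successors {0, 1, 2, 4, 5, 8}): φ is false.
  9 (successors {1, 2, 3, 4, 6}): φ is false.
Detail at 0 (counterexample):
  At 0: <>r is true, so ~<>r is false.
    At 0: <>r requires r at some successor in {2, 5}.
      r holds at 2, so <>r is true at 0.

No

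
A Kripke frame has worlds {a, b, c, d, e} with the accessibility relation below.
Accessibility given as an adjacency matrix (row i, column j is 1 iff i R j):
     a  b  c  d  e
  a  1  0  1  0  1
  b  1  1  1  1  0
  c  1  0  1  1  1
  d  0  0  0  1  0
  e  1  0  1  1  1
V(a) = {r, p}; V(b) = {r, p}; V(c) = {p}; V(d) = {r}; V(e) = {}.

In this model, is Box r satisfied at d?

Yes

At d: Box r requires r at every successor {d}.
  At d: r is true.
So Box r is true at d.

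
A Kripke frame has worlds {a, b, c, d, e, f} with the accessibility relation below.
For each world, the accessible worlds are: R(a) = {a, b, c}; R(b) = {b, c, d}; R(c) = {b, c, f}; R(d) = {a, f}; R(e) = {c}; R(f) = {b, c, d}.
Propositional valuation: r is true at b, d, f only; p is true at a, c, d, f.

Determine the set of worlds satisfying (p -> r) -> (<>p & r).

Let φ = (p -> r) -> (<>p & r). Evaluate φ at each world:
  a (successors {a, b, c}): φ is true.
  b (successors {b, c, d}): φ is true.
  c (successors {b, c, f}): φ is true.
  d (successors {a, f}): φ is true.
  e (successors {c}): φ is false.
  f (successors {b, c, d}): φ is true.
For instance, at a:
  At a: p -> r is false, <>p & r is false, so (p -> r) -> (<>p & r) is true.
    At a: <>p is true, r is false, so <>p & r is false.
      At a: <>p requires p at some successor in {a, b, c}.
        p holds at a, so <>p is true at a.
Satisfying worlds: {a, b, c, d, f}

a, b, c, d, f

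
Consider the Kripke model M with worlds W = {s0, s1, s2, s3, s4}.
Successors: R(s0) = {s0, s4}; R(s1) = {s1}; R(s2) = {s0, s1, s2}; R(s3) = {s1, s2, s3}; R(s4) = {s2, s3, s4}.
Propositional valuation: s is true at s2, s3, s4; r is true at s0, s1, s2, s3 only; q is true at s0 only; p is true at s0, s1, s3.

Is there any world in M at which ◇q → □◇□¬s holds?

Let φ = ◇q → □◇□¬s. Evaluate φ at each world:
  s0 (successors {s0, s4}): φ is false.
  s1 (successors {s1}): φ is true.
  s2 (successors {s0, s1, s2}): φ is false.
  s3 (successors {s1, s2, s3}): φ is true.
  s4 (successors {s2, s3, s4}): φ is true.
Detail at s1 (witness):
  At s1: ◇q is false, □◇□¬s is true, so ◇q → □◇□¬s is true.
    At s1: ◇q requires q at some successor in {s1}.
      At s1: q is false.
    So ◇q is false at s1.
    At s1: □◇□¬s requires ◇□¬s at every successor {s1}.
      At s1: ◇□¬s is true.
    So □◇□¬s is true at s1.

Yes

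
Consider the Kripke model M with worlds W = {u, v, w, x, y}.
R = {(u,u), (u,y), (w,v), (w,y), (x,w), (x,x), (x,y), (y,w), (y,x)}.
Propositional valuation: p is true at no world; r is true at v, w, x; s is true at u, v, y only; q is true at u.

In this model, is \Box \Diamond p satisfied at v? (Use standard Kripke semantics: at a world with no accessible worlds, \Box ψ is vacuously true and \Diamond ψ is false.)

At v: no accessible worlds, so \Box \Diamond p holds vacuously.

Yes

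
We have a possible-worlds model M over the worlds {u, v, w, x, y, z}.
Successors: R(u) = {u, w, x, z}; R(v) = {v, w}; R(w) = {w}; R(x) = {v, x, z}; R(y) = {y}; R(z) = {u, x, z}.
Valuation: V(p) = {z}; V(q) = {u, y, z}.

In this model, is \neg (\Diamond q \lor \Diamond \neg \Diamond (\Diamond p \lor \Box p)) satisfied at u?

No

At u: \Diamond q \lor \Diamond \neg \Diamond (\Diamond p \lor \Box p) is true, so \neg (\Diamond q \lor \Diamond \neg \Diamond (\Diamond p \lor \Box p)) is false.
  At u: \Diamond q is true, \Diamond \neg \Diamond (\Diamond p \lor \Box p) is true, so \Diamond q \lor \Diamond \neg \Diamond (\Diamond p \lor \Box p) is true.
    At u: \Diamond q requires q at some successor in {u, w, x, z}.
      q holds at u, so \Diamond q is true at u.
    At u: \Diamond \neg \Diamond (\Diamond p \lor \Box p) requires \neg \Diamond (\Diamond p \lor \Box p) at some successor in {u, w, x, z}.
      \neg \Diamond (\Diamond p \lor \Box p) holds at w, so \Diamond \neg \Diamond (\Diamond p \lor \Box p) is true at u.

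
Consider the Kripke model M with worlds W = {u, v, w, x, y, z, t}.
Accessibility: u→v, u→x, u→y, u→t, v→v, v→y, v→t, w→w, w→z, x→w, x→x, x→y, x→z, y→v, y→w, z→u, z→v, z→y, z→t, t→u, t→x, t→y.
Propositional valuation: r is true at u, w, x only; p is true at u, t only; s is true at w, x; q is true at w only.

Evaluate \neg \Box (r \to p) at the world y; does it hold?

Yes

At y: \Box (r \to p) is false, so \neg \Box (r \to p) is true.
  At y: \Box (r \to p) requires r \to p at every successor {v, w}.
    r \to p fails at w, so \Box (r \to p) is false at y.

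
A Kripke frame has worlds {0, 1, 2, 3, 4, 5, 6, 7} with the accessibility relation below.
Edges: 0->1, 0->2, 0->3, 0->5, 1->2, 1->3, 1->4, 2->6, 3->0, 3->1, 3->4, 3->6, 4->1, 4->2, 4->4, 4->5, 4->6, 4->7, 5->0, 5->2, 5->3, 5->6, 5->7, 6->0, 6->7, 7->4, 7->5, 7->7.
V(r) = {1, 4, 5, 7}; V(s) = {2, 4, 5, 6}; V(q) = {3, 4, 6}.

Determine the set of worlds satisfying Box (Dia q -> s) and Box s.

2

Let φ = Box (Dia q -> s) and Box s. Evaluate φ at each world:
  0 (successors {1, 2, 3, 5}): φ is false.
  1 (successors {2, 3, 4}): φ is false.
  2 (successors {6}): φ is true.
  3 (successors {0, 1, 4, 6}): φ is false.
  4 (successors {1, 2, 4, 5, 6, 7}): φ is false.
  5 (successors {0, 2, 3, 6, 7}): φ is false.
  6 (successors {0, 7}): φ is false.
  7 (successors {4, 5, 7}): φ is false.
For instance, at 2:
  At 2: Box (Dia q -> s) is true, Box s is true, so Box (Dia q -> s) and Box s is true.
    At 2: Box (Dia q -> s) requires Dia q -> s at every successor {6}.
      At 6: Dia q -> s is true.
    So Box (Dia q -> s) is true at 2.
    At 2: Box s requires s at every successor {6}.
      At 6: s is true.
    So Box s is true at 2.
Satisfying worlds: {2}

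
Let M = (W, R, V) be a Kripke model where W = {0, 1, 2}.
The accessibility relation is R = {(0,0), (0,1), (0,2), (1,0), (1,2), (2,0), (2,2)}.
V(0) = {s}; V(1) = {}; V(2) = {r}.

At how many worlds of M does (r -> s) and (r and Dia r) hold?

Let φ = (r -> s) and (r and Dia r). Evaluate φ at each world:
  0 (successors {0, 1, 2}): φ is false.
  1 (successors {0, 2}): φ is false.
  2 (successors {0, 2}): φ is false.
For instance, at 1:
  At 1: r -> s is true, r and Dia r is false, so (r -> s) and (r and Dia r) is false.
    At 1: r is false, Dia r is true, so r and Dia r is false.
      At 1: Dia r requires r at some successor in {0, 2}.
        r holds at 2, so Dia r is true at 1.
Satisfying worlds: none.

0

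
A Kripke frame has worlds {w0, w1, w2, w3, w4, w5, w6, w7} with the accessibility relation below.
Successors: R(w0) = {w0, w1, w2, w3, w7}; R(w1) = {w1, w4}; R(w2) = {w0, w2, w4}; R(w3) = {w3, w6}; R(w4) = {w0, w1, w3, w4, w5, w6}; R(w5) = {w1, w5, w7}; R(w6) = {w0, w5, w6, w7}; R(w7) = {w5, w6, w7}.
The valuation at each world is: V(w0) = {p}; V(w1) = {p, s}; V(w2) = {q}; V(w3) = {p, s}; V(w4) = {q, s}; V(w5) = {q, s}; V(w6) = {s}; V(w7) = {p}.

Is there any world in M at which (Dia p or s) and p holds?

Recall that Dia ψ holds at a world iff ψ holds at some accessible world.
Let φ = (Dia p or s) and p. Evaluate φ at each world:
  w0 (successors {w0, w1, w2, w3, w7}): φ is true.
  w1 (successors {w1, w4}): φ is true.
  w2 (successors {w0, w2, w4}): φ is false.
  w3 (successors {w3, w6}): φ is true.
  w4 (successors {w0, w1, w3, w4, w5, w6}): φ is false.
  w5 (successors {w1, w5, w7}): φ is false.
  w6 (successors {w0, w5, w6, w7}): φ is false.
  w7 (successors {w5, w6, w7}): φ is true.
Detail at w0 (witness):
  At w0: Dia p or s is true, p is true, so (Dia p or s) and p is true.
    At w0: Dia p is true, s is false, so Dia p or s is true.
      At w0: Dia p requires p at some successor in {w0, w1, w2, w3, w7}.
        p holds at w0, so Dia p is true at w0.

Yes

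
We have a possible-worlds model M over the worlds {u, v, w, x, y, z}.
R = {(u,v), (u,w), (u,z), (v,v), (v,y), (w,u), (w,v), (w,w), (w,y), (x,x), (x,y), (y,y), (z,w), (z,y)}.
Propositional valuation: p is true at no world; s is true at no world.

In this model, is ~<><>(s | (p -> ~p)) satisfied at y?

Recall that <>ψ holds at a world iff ψ holds at some accessible world.
At y: <><>(s | (p -> ~p)) is true, so ~<><>(s | (p -> ~p)) is false.
  At y: <><>(s | (p -> ~p)) requires <>(s | (p -> ~p)) at some successor in {y}.
    <>(s | (p -> ~p)) holds at y, so <><>(s | (p -> ~p)) is true at y.
      At y: <>(s | (p -> ~p)) requires s | (p -> ~p) at some successor in {y}.
        s | (p -> ~p) holds at y, so <>(s | (p -> ~p)) is true at y.

No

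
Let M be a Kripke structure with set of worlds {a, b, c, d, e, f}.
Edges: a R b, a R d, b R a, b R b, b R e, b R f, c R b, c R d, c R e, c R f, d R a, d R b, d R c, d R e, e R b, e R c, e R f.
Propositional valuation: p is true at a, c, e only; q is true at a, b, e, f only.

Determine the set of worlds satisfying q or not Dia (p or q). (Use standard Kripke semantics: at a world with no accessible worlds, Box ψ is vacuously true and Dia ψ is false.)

Let φ = q or not Dia (p or q). Evaluate φ at each world:
  a (successors {b, d}): φ is true.
  b (successors {a, b, e, f}): φ is true.
  c (successors {b, d, e, f}): φ is false.
  d (successors {a, b, c, e}): φ is false.
  e (successors {b, c, f}): φ is true.
  f (successors ∅): φ is true.
For instance, at d:
  At d: q is false, not Dia (p or q) is false, so q or not Dia (p or q) is false.
    At d: Dia (p or q) is true, so not Dia (p or q) is false.
      At d: Dia (p or q) requires p or q at some successor in {a, b, c, e}.
        p or q holds at a, so Dia (p or q) is true at d.
Satisfying worlds: {a, b, e, f}

a, b, e, f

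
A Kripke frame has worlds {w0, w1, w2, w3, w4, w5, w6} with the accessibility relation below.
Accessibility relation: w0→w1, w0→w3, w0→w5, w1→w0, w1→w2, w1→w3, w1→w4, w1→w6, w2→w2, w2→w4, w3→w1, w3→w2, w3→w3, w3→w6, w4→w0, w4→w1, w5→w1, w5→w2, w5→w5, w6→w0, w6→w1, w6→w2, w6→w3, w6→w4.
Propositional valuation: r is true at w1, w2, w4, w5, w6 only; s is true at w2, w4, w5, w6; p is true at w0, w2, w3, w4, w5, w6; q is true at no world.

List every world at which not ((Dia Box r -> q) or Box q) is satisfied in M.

Let φ = not ((Dia Box r -> q) or Box q). Evaluate φ at each world:
  w0 (successors {w1, w3, w5}): φ is true.
  w1 (successors {w0, w2, w3, w4, w6}): φ is true.
  w2 (successors {w2, w4}): φ is true.
  w3 (successors {w1, w2, w3, w6}): φ is true.
  w4 (successors {w0, w1}): φ is false.
  w5 (successors {w1, w2, w5}): φ is true.
  w6 (successors {w0, w1, w2, w3, w4}): φ is true.
For instance, at w4:
  At w4: (Dia Box r -> q) or Box q is true, so not ((Dia Box r -> q) or Box q) is false.
    At w4: Dia Box r -> q is true, Box q is false, so (Dia Box r -> q) or Box q is true.
      At w4: Dia Box r is false, q is false, so Dia Box r -> q is true.
      At w4: Box q requires q at every successor {w0, w1}.
        q fails at w0, so Box q is false at w4.
Satisfying worlds: {w0, w1, w2, w3, w5, w6}

w0, w1, w2, w3, w5, w6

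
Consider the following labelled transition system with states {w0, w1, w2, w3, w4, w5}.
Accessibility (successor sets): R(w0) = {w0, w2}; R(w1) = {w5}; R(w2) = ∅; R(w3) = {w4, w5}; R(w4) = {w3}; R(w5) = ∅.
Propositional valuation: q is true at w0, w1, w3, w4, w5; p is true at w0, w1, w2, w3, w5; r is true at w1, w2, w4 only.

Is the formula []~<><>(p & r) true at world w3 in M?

Yes

At w3: []~<><>(p & r) requires ~<><>(p & r) at every successor {w4, w5}.
    At w4: <><>(p & r) is false, so ~<><>(p & r) is true.
      At w4: <><>(p & r) requires <>(p & r) at some successor in {w3}.
        At w3: <>(p & r) is false.
      So <><>(p & r) is false at w4.
    At w5: <><>(p & r) is false, so ~<><>(p & r) is true.
      At w5: no accessible worlds, so <><>(p & r) is false.
So []~<><>(p & r) is true at w3.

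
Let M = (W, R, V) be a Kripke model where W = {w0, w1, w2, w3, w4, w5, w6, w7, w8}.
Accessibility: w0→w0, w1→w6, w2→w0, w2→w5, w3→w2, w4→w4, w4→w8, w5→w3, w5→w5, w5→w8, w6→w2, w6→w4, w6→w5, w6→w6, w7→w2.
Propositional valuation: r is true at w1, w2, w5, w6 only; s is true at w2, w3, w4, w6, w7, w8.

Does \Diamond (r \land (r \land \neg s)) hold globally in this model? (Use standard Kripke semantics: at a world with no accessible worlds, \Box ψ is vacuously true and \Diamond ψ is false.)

No

Recall that \Diamond ψ holds at a world iff ψ holds at some accessible world.
Let φ = \Diamond (r \land (r \land \neg s)). Evaluate φ at each world:
  w0 (successors {w0}): φ is false.
  w1 (successors {w6}): φ is false.
  w2 (successors {w0, w5}): φ is true.
  w3 (successors {w2}): φ is false.
  w4 (successors {w4, w8}): φ is false.
  w5 (successors {w3, w5, w8}): φ is true.
  w6 (successors {w2, w4, w5, w6}): φ is true.
  w7 (successors {w2}): φ is false.
  w8 (successors ∅): φ is false.
Detail at w0 (counterexample):
  At w0: \Diamond (r \land (r \land \neg s)) requires r \land (r \land \neg s) at some successor in {w0}.
    At w0: r \land (r \land \neg s) is false.
  So \Diamond (r \land (r \land \neg s)) is false at w0.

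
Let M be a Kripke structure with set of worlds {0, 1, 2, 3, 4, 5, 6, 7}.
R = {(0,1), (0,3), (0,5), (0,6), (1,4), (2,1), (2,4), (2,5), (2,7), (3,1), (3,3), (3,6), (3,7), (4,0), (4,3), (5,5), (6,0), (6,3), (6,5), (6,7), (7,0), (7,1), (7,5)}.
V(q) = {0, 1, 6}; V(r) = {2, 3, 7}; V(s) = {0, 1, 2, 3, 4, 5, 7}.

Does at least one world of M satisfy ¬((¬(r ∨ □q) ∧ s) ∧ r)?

Yes

Let φ = ¬((¬(r ∨ □q) ∧ s) ∧ r). Evaluate φ at each world:
  0 (successors {1, 3, 5, 6}): φ is true.
  1 (successors {4}): φ is true.
  2 (successors {1, 4, 5, 7}): φ is true.
  3 (successors {1, 3, 6, 7}): φ is true.
  4 (successors {0, 3}): φ is true.
  5 (successors {5}): φ is true.
  6 (successors {0, 3, 5, 7}): φ is true.
  7 (successors {0, 1, 5}): φ is true.
Detail at 0 (witness):
  At 0: (¬(r ∨ □q) ∧ s) ∧ r is false, so ¬((¬(r ∨ □q) ∧ s) ∧ r) is true.
    At 0: ¬(r ∨ □q) ∧ s is true, r is false, so (¬(r ∨ □q) ∧ s) ∧ r is false.
      At 0: ¬(r ∨ □q) is true, s is true, so ¬(r ∨ □q) ∧ s is true.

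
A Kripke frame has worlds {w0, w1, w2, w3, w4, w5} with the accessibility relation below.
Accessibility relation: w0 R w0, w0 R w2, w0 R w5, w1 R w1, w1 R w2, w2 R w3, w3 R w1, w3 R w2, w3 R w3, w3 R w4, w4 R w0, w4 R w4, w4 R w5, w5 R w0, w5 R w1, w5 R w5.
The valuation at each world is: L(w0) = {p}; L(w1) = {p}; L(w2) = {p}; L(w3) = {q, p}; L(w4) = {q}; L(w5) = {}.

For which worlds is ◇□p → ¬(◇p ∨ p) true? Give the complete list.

w2, w4

Recall that □ψ holds at a world iff ψ holds at every accessible world, and ◇ψ holds iff ψ holds at some accessible world.
Let φ = ◇□p → ¬(◇p ∨ p). Evaluate φ at each world:
  w0 (successors {w0, w2, w5}): φ is false.
  w1 (successors {w1, w2}): φ is false.
  w2 (successors {w3}): φ is true.
  w3 (successors {w1, w2, w3, w4}): φ is false.
  w4 (successors {w0, w4, w5}): φ is true.
  w5 (successors {w0, w1, w5}): φ is false.
For instance, at w2:
  At w2: ◇□p is false, ¬(◇p ∨ p) is false, so ◇□p → ¬(◇p ∨ p) is true.
    At w2: ◇□p requires □p at some successor in {w3}.
      At w3: □p is false.
    So ◇□p is false at w2.
    At w2: ◇p ∨ p is true, so ¬(◇p ∨ p) is false.
      At w2: ◇p is true, p is true, so ◇p ∨ p is true.
Satisfying worlds: {w2, w4}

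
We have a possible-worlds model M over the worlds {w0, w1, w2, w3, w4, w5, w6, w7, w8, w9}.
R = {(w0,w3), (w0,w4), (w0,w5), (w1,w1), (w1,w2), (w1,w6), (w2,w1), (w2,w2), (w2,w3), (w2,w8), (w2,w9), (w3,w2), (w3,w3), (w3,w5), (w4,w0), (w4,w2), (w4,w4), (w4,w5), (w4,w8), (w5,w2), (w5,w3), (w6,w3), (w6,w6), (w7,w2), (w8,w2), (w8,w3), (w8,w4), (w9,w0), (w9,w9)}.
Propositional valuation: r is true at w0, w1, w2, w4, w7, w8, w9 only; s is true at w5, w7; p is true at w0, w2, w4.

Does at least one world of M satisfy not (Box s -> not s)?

Let φ = not (Box s -> not s). Evaluate φ at each world:
  w0 (successors {w3, w4, w5}): φ is false.
  w1 (successors {w1, w2, w6}): φ is false.
  w2 (successors {w1, w2, w3, w8, w9}): φ is false.
  w3 (successors {w2, w3, w5}): φ is false.
  w4 (successors {w0, w2, w4, w5, w8}): φ is false.
  w5 (successors {w2, w3}): φ is false.
  w6 (successors {w3, w6}): φ is false.
  w7 (successors {w2}): φ is false.
  w8 (successors {w2, w3, w4}): φ is false.
  w9 (successors {w0, w9}): φ is false.
For instance, at w6:
  At w6: Box s -> not s is true, so not (Box s -> not s) is false.
    At w6: Box s is false, not s is true, so Box s -> not s is true.
      At w6: Box s requires s at every successor {w3, w6}.
        s fails at w3, so Box s is false at w6.

No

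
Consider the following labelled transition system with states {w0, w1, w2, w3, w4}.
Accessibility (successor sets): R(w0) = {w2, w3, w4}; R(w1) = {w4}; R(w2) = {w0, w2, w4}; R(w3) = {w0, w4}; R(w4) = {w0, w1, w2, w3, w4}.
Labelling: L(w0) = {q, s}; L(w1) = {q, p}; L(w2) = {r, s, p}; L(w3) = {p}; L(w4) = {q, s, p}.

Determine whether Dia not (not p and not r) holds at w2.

At w2: Dia not (not p and not r) requires not (not p and not r) at some successor in {w0, w2, w4}.
  not (not p and not r) holds at w2, so Dia not (not p and not r) is true at w2.

Yes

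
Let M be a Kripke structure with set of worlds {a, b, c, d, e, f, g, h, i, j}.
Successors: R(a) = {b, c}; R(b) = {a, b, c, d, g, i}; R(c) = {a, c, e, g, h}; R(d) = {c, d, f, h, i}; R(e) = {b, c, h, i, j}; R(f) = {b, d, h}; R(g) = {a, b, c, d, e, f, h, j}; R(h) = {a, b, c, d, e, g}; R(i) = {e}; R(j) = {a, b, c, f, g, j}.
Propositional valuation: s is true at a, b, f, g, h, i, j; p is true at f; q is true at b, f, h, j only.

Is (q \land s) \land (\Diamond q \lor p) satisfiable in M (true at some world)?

Yes

Recall that \Diamond ψ holds at a world iff ψ holds at some accessible world.
Let φ = (q \land s) \land (\Diamond q \lor p). Evaluate φ at each world:
  a (successors {b, c}): φ is false.
  b (successors {a, b, c, d, g, i}): φ is true.
  c (successors {a, c, e, g, h}): φ is false.
  d (successors {c, d, f, h, i}): φ is false.
  e (successors {b, c, h, i, j}): φ is false.
  f (successors {b, d, h}): φ is true.
  g (successors {a, b, c, d, e, f, h, j}): φ is false.
  h (successors {a, b, c, d, e, g}): φ is true.
  i (successors {e}): φ is false.
  j (successors {a, b, c, f, g, j}): φ is true.
Detail at b (witness):
  At b: q \land s is true, \Diamond q \lor p is true, so (q \land s) \land (\Diamond q \lor p) is true.
    At b: \Diamond q is true, p is false, so \Diamond q \lor p is true.
      At b: \Diamond q requires q at some successor in {a, b, c, d, g, i}.
        q holds at b, so \Diamond q is true at b.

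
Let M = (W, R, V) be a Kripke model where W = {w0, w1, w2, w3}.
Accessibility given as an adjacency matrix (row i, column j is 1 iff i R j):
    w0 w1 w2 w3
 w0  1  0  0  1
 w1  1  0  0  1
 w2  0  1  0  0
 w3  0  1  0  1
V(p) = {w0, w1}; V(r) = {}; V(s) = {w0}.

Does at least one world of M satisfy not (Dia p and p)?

Yes

Recall that Dia ψ holds at a world iff ψ holds at some accessible world.
Let φ = not (Dia p and p). Evaluate φ at each world:
  w0 (successors {w0, w3}): φ is false.
  w1 (successors {w0, w3}): φ is false.
  w2 (successors {w1}): φ is true.
  w3 (successors {w1, w3}): φ is true.
Detail at w2 (witness):
  At w2: Dia p and p is false, so not (Dia p and p) is true.
    At w2: Dia p is true, p is false, so Dia p and p is false.
      At w2: Dia p requires p at some successor in {w1}.
        p holds at w1, so Dia p is true at w2.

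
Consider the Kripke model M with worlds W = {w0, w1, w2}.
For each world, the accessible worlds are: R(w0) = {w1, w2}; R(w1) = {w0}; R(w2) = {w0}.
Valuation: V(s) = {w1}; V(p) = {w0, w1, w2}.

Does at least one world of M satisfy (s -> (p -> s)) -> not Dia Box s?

Yes

Let φ = (s -> (p -> s)) -> not Dia Box s. Evaluate φ at each world:
  w0 (successors {w1, w2}): φ is true.
  w1 (successors {w0}): φ is true.
  w2 (successors {w0}): φ is true.
Detail at w0 (witness):
  At w0: s -> (p -> s) is true, not Dia Box s is true, so (s -> (p -> s)) -> not Dia Box s is true.
    At w0: Dia Box s is false, so not Dia Box s is true.
      At w0: Dia Box s requires Box s at some successor in {w1, w2}.
        At w1: Box s is false.
        At w2: Box s is false.
      So Dia Box s is false at w0.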